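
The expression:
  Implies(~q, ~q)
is always true.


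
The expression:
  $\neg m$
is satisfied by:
  {m: False}


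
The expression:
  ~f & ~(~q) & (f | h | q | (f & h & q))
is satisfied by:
  {q: True, f: False}


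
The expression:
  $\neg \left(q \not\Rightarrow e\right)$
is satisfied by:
  {e: True, q: False}
  {q: False, e: False}
  {q: True, e: True}


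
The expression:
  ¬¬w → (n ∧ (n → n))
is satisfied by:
  {n: True, w: False}
  {w: False, n: False}
  {w: True, n: True}


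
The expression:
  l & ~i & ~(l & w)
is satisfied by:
  {l: True, i: False, w: False}


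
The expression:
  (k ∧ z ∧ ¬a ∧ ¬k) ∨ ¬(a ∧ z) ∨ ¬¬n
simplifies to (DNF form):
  n ∨ ¬a ∨ ¬z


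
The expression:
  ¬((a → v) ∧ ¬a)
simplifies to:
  a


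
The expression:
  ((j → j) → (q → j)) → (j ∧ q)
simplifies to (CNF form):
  q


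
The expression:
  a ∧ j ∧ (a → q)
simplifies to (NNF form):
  a ∧ j ∧ q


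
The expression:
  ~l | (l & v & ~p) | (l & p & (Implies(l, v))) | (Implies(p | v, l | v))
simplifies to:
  True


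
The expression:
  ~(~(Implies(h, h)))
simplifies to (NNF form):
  True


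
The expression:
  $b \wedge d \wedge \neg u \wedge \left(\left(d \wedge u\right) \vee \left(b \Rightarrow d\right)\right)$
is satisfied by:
  {b: True, d: True, u: False}


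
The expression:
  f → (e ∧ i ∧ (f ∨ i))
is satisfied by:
  {e: True, i: True, f: False}
  {e: True, i: False, f: False}
  {i: True, e: False, f: False}
  {e: False, i: False, f: False}
  {f: True, e: True, i: True}


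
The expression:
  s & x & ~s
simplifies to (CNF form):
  False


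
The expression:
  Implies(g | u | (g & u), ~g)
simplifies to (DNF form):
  ~g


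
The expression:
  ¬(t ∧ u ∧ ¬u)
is always true.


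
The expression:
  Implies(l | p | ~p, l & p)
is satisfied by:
  {p: True, l: True}


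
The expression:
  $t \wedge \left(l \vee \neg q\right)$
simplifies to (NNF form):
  $t \wedge \left(l \vee \neg q\right)$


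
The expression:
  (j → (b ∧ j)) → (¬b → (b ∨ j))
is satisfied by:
  {b: True, j: True}
  {b: True, j: False}
  {j: True, b: False}


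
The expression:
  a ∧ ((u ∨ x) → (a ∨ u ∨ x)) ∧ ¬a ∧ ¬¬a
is never true.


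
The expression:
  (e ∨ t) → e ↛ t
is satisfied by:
  {t: False}


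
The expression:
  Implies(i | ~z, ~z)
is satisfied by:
  {z: False, i: False}
  {i: True, z: False}
  {z: True, i: False}


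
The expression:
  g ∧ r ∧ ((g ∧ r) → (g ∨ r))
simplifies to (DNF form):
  g ∧ r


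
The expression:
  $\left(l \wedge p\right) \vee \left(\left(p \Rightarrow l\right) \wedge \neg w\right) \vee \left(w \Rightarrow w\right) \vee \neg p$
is always true.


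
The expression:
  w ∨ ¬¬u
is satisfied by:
  {u: True, w: True}
  {u: True, w: False}
  {w: True, u: False}


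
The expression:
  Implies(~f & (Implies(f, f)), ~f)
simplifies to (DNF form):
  True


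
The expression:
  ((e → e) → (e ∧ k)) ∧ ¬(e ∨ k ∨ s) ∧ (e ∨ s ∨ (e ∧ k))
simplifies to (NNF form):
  False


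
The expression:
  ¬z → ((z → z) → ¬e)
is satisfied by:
  {z: True, e: False}
  {e: False, z: False}
  {e: True, z: True}


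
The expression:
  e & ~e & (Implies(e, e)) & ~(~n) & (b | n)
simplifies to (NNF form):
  False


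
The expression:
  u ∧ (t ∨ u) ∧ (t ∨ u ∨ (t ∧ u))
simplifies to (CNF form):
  u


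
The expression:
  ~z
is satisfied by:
  {z: False}


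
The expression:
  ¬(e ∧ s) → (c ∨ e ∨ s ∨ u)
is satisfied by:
  {u: True, s: True, c: True, e: True}
  {u: True, s: True, c: True, e: False}
  {u: True, s: True, e: True, c: False}
  {u: True, s: True, e: False, c: False}
  {u: True, c: True, e: True, s: False}
  {u: True, c: True, e: False, s: False}
  {u: True, c: False, e: True, s: False}
  {u: True, c: False, e: False, s: False}
  {s: True, c: True, e: True, u: False}
  {s: True, c: True, e: False, u: False}
  {s: True, e: True, c: False, u: False}
  {s: True, e: False, c: False, u: False}
  {c: True, e: True, s: False, u: False}
  {c: True, s: False, e: False, u: False}
  {e: True, s: False, c: False, u: False}


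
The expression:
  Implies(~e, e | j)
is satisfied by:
  {e: True, j: True}
  {e: True, j: False}
  {j: True, e: False}


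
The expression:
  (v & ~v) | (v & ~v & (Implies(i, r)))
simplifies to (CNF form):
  False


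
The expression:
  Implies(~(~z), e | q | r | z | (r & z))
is always true.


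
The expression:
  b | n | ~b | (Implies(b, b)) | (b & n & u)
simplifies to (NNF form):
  True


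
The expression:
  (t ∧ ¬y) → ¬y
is always true.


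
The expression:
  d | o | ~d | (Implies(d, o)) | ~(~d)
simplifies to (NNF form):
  True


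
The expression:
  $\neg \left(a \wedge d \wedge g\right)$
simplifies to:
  $\neg a \vee \neg d \vee \neg g$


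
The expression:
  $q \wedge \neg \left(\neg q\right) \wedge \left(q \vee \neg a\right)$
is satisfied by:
  {q: True}


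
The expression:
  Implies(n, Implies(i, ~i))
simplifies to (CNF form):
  ~i | ~n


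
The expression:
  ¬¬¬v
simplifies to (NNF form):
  ¬v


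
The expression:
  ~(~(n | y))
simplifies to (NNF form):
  n | y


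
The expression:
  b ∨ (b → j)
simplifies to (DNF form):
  True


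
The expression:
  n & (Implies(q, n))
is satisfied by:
  {n: True}


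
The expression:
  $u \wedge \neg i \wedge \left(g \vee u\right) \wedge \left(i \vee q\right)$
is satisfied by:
  {u: True, q: True, i: False}


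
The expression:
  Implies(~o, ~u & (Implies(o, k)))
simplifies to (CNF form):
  o | ~u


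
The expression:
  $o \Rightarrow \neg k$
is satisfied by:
  {k: False, o: False}
  {o: True, k: False}
  {k: True, o: False}


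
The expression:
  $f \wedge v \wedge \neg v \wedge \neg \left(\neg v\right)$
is never true.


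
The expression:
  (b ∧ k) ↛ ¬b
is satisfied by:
  {b: True, k: True}


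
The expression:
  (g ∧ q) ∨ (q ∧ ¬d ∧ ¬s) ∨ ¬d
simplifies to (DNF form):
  (g ∧ q) ∨ ¬d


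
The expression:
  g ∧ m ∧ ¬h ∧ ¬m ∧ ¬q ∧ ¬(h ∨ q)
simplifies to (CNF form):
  False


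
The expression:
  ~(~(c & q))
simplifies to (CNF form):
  c & q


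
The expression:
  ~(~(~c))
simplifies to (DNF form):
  ~c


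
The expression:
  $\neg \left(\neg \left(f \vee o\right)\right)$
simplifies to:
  $f \vee o$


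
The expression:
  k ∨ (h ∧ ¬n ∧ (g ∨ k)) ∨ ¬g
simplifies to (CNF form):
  (h ∨ k ∨ ¬g) ∧ (k ∨ ¬g ∨ ¬n)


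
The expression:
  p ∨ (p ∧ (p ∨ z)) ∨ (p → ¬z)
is always true.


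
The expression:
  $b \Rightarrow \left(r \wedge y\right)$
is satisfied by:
  {r: True, y: True, b: False}
  {r: True, y: False, b: False}
  {y: True, r: False, b: False}
  {r: False, y: False, b: False}
  {r: True, b: True, y: True}


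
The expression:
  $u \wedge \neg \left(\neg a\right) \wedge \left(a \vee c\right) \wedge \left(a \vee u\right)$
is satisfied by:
  {a: True, u: True}


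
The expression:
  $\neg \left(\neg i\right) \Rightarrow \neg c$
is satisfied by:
  {c: False, i: False}
  {i: True, c: False}
  {c: True, i: False}


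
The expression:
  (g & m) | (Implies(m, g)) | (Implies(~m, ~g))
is always true.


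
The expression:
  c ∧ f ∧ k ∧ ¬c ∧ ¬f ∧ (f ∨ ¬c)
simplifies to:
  False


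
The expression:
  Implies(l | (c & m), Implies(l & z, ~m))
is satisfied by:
  {l: False, m: False, z: False}
  {z: True, l: False, m: False}
  {m: True, l: False, z: False}
  {z: True, m: True, l: False}
  {l: True, z: False, m: False}
  {z: True, l: True, m: False}
  {m: True, l: True, z: False}


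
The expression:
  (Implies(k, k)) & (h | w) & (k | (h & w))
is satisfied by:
  {h: True, w: True, k: True}
  {h: True, w: True, k: False}
  {h: True, k: True, w: False}
  {w: True, k: True, h: False}


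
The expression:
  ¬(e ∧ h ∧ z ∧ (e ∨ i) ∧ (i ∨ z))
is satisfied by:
  {h: False, e: False, z: False}
  {z: True, h: False, e: False}
  {e: True, h: False, z: False}
  {z: True, e: True, h: False}
  {h: True, z: False, e: False}
  {z: True, h: True, e: False}
  {e: True, h: True, z: False}


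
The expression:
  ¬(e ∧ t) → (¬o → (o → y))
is always true.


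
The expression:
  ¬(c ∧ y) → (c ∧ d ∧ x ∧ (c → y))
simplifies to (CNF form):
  c ∧ y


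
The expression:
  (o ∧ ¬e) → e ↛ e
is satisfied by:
  {e: True, o: False}
  {o: False, e: False}
  {o: True, e: True}


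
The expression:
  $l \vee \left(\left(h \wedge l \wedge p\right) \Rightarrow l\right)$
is always true.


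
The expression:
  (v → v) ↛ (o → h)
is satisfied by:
  {o: True, h: False}


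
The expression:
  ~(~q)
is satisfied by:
  {q: True}


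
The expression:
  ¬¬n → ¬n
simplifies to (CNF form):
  ¬n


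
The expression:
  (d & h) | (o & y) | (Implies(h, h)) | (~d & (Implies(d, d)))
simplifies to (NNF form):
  True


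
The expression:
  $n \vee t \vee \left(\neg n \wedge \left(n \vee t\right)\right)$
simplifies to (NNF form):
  $n \vee t$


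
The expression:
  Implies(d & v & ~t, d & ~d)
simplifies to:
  t | ~d | ~v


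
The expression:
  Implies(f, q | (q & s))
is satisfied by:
  {q: True, f: False}
  {f: False, q: False}
  {f: True, q: True}


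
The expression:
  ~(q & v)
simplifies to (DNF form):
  ~q | ~v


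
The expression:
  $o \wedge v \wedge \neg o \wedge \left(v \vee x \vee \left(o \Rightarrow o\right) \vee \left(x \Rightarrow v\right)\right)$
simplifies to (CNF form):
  $\text{False}$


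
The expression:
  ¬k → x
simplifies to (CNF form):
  k ∨ x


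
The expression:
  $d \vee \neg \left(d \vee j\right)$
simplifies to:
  $d \vee \neg j$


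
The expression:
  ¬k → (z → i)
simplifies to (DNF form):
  i ∨ k ∨ ¬z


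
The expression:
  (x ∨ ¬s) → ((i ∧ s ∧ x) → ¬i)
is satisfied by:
  {s: False, x: False, i: False}
  {i: True, s: False, x: False}
  {x: True, s: False, i: False}
  {i: True, x: True, s: False}
  {s: True, i: False, x: False}
  {i: True, s: True, x: False}
  {x: True, s: True, i: False}


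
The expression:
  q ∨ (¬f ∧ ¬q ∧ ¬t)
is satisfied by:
  {q: True, t: False, f: False}
  {f: True, q: True, t: False}
  {q: True, t: True, f: False}
  {f: True, q: True, t: True}
  {f: False, t: False, q: False}


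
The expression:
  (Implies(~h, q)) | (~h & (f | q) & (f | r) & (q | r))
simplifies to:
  h | q | (f & r)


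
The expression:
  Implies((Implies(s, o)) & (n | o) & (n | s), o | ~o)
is always true.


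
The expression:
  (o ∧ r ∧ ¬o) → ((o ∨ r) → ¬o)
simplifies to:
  True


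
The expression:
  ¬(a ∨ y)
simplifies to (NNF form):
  ¬a ∧ ¬y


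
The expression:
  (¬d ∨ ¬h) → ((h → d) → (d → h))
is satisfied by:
  {h: True, d: False}
  {d: False, h: False}
  {d: True, h: True}


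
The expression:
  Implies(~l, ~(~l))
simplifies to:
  l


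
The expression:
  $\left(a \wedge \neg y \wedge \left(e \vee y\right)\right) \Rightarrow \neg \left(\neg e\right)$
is always true.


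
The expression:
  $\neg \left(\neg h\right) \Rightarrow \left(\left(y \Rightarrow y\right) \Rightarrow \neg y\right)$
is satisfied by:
  {h: False, y: False}
  {y: True, h: False}
  {h: True, y: False}


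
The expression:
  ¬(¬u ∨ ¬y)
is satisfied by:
  {u: True, y: True}


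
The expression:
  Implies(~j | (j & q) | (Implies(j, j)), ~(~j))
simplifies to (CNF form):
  j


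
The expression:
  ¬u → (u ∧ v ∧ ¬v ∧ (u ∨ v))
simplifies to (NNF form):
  u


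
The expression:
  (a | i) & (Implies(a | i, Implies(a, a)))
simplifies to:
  a | i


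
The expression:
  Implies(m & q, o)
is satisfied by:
  {o: True, m: False, q: False}
  {m: False, q: False, o: False}
  {o: True, q: True, m: False}
  {q: True, m: False, o: False}
  {o: True, m: True, q: False}
  {m: True, o: False, q: False}
  {o: True, q: True, m: True}


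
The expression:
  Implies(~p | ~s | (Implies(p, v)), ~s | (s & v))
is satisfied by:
  {v: True, p: True, s: False}
  {v: True, s: False, p: False}
  {p: True, s: False, v: False}
  {p: False, s: False, v: False}
  {v: True, p: True, s: True}
  {v: True, s: True, p: False}
  {p: True, s: True, v: False}


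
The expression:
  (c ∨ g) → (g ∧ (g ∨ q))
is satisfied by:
  {g: True, c: False}
  {c: False, g: False}
  {c: True, g: True}


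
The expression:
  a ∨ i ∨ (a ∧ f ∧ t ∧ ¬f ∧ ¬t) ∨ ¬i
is always true.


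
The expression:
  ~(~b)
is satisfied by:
  {b: True}


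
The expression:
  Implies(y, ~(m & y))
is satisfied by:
  {m: False, y: False}
  {y: True, m: False}
  {m: True, y: False}


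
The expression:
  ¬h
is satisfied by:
  {h: False}


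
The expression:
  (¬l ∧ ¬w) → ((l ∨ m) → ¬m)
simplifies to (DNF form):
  l ∨ w ∨ ¬m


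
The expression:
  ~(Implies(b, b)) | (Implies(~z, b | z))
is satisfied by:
  {b: True, z: True}
  {b: True, z: False}
  {z: True, b: False}


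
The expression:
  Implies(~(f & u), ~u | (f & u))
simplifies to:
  f | ~u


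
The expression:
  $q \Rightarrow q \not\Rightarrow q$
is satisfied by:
  {q: False}


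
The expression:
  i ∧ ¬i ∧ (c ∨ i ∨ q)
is never true.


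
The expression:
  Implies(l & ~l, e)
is always true.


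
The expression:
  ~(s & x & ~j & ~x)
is always true.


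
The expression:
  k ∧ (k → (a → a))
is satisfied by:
  {k: True}


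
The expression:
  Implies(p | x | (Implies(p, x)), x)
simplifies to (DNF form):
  x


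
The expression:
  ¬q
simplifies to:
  ¬q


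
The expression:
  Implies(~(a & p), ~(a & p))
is always true.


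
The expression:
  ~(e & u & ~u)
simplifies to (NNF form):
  True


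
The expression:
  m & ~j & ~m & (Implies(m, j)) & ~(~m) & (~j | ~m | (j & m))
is never true.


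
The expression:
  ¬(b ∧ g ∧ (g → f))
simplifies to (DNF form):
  ¬b ∨ ¬f ∨ ¬g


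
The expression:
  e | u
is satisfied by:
  {e: True, u: True}
  {e: True, u: False}
  {u: True, e: False}


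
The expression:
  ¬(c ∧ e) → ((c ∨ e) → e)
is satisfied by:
  {e: True, c: False}
  {c: False, e: False}
  {c: True, e: True}


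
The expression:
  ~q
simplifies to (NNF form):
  ~q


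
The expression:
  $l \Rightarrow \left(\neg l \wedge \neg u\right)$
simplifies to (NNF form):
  $\neg l$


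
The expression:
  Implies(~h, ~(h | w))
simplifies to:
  h | ~w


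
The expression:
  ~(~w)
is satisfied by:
  {w: True}


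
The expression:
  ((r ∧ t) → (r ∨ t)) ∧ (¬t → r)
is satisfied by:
  {r: True, t: True}
  {r: True, t: False}
  {t: True, r: False}


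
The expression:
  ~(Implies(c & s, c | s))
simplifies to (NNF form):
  False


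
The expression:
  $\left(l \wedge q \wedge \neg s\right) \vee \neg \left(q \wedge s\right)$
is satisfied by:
  {s: False, q: False}
  {q: True, s: False}
  {s: True, q: False}


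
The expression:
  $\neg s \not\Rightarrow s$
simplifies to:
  $\neg s$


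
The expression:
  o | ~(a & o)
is always true.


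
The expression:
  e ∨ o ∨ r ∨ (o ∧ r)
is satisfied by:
  {r: True, o: True, e: True}
  {r: True, o: True, e: False}
  {r: True, e: True, o: False}
  {r: True, e: False, o: False}
  {o: True, e: True, r: False}
  {o: True, e: False, r: False}
  {e: True, o: False, r: False}


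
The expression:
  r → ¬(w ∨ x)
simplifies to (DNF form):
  (¬w ∧ ¬x) ∨ ¬r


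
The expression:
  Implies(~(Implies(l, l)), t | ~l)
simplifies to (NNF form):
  True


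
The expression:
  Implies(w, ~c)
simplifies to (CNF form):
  ~c | ~w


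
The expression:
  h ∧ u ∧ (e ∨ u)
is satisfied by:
  {h: True, u: True}


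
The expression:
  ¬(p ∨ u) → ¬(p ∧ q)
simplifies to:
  True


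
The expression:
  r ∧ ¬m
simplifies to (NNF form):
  r ∧ ¬m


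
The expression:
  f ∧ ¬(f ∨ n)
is never true.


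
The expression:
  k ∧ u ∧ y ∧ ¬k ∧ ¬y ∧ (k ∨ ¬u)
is never true.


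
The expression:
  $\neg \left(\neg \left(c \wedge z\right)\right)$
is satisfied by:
  {c: True, z: True}


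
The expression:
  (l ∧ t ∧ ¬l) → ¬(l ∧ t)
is always true.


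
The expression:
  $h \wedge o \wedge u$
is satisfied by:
  {h: True, u: True, o: True}


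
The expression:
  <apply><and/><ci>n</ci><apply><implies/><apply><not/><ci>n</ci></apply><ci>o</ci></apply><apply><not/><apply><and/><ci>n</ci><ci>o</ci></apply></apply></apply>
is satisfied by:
  {n: True, o: False}


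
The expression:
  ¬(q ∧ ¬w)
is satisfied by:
  {w: True, q: False}
  {q: False, w: False}
  {q: True, w: True}


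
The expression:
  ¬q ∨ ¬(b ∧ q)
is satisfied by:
  {q: False, b: False}
  {b: True, q: False}
  {q: True, b: False}


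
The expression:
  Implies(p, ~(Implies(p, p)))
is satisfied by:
  {p: False}


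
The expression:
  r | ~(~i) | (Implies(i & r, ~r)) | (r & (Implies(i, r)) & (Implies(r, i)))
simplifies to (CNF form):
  True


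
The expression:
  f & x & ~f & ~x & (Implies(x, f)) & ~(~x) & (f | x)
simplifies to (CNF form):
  False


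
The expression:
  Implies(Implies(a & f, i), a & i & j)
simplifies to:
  a & (f | i) & (j | ~i)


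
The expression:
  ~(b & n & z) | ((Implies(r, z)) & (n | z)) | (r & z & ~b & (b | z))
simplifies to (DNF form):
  True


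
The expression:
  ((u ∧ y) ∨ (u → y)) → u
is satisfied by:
  {u: True}


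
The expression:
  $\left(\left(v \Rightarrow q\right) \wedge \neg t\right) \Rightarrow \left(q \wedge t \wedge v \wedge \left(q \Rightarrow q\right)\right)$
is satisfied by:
  {t: True, v: True, q: False}
  {t: True, q: False, v: False}
  {t: True, v: True, q: True}
  {t: True, q: True, v: False}
  {v: True, q: False, t: False}


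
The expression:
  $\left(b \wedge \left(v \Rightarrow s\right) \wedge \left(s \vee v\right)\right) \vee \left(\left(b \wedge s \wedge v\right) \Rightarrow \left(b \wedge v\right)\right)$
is always true.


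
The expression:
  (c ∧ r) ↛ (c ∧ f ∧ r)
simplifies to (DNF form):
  c ∧ r ∧ ¬f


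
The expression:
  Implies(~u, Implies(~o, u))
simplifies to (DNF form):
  o | u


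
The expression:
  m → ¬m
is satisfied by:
  {m: False}


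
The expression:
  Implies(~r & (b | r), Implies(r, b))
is always true.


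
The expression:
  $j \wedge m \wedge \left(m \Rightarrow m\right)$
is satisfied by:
  {m: True, j: True}


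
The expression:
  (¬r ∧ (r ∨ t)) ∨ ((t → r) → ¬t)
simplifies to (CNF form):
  ¬r ∨ ¬t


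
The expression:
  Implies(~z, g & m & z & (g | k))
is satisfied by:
  {z: True}


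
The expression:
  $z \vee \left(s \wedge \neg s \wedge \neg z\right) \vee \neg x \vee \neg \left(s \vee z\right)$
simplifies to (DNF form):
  $z \vee \neg s \vee \neg x$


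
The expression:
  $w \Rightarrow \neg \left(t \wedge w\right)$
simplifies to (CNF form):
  $\neg t \vee \neg w$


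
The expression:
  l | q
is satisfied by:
  {q: True, l: True}
  {q: True, l: False}
  {l: True, q: False}


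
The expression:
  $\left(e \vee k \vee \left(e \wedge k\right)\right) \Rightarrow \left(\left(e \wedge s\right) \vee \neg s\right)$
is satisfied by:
  {e: True, s: False, k: False}
  {s: False, k: False, e: False}
  {e: True, k: True, s: False}
  {k: True, s: False, e: False}
  {e: True, s: True, k: False}
  {s: True, e: False, k: False}
  {e: True, k: True, s: True}


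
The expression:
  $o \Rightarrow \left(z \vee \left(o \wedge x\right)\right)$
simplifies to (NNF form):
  $x \vee z \vee \neg o$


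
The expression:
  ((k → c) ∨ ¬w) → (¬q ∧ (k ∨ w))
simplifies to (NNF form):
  (k ∨ w) ∧ (k ∨ ¬q) ∧ (w ∨ ¬q) ∧ (¬c ∨ ¬q)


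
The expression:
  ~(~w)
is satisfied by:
  {w: True}


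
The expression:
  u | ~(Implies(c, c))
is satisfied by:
  {u: True}


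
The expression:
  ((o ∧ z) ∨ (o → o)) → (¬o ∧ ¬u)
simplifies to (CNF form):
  ¬o ∧ ¬u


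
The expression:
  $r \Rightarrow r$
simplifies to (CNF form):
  $\text{True}$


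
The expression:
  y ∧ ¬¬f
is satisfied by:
  {f: True, y: True}


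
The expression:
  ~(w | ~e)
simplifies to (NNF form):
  e & ~w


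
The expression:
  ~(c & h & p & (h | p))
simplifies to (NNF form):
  ~c | ~h | ~p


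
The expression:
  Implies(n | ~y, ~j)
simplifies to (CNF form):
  (y | ~j) & (~j | ~n)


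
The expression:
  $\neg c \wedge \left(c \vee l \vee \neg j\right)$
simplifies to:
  $\neg c \wedge \left(l \vee \neg j\right)$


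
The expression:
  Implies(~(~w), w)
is always true.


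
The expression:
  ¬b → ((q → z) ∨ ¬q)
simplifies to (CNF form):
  b ∨ z ∨ ¬q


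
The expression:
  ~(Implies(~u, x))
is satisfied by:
  {x: False, u: False}


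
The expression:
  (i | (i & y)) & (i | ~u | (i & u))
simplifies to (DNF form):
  i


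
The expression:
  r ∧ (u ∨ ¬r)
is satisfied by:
  {r: True, u: True}


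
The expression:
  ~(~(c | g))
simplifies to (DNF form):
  c | g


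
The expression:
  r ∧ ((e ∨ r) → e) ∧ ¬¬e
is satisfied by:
  {r: True, e: True}


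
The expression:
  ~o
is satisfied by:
  {o: False}


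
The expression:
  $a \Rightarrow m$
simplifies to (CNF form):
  $m \vee \neg a$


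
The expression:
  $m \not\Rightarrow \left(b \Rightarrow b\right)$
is never true.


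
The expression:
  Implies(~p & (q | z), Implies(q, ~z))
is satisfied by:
  {p: True, q: False, z: False}
  {p: False, q: False, z: False}
  {z: True, p: True, q: False}
  {z: True, p: False, q: False}
  {q: True, p: True, z: False}
  {q: True, p: False, z: False}
  {q: True, z: True, p: True}


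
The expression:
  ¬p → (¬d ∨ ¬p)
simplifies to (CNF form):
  True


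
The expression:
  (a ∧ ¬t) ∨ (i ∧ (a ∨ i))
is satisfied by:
  {i: True, a: True, t: False}
  {i: True, t: False, a: False}
  {i: True, a: True, t: True}
  {i: True, t: True, a: False}
  {a: True, t: False, i: False}


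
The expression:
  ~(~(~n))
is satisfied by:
  {n: False}


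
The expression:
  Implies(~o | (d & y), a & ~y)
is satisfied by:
  {a: True, o: True, d: False, y: False}
  {o: True, a: False, d: False, y: False}
  {a: True, o: True, d: True, y: False}
  {o: True, d: True, a: False, y: False}
  {a: True, d: False, o: False, y: False}
  {a: True, d: True, o: False, y: False}
  {y: True, a: True, o: True, d: False}
  {y: True, o: True, a: False, d: False}


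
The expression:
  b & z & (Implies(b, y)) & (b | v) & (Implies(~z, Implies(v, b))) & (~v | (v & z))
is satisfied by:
  {z: True, b: True, y: True}


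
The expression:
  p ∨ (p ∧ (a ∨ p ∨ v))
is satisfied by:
  {p: True}


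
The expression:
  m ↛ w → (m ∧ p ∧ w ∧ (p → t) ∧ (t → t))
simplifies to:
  w ∨ ¬m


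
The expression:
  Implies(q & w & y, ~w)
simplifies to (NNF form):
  ~q | ~w | ~y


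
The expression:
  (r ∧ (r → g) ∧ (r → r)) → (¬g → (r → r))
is always true.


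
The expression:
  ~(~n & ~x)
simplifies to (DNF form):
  n | x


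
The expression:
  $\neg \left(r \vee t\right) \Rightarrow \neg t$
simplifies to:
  $\text{True}$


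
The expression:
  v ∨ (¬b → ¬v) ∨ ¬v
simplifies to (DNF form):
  True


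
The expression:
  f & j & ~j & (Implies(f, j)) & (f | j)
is never true.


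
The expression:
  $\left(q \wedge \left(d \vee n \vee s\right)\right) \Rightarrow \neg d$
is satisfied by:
  {q: False, d: False}
  {d: True, q: False}
  {q: True, d: False}


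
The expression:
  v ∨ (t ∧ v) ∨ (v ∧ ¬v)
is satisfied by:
  {v: True}


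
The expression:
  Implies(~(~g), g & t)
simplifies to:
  t | ~g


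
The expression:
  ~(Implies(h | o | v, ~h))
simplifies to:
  h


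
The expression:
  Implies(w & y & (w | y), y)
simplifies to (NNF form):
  True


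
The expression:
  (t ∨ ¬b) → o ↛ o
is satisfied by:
  {b: True, t: False}


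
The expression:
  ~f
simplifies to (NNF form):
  ~f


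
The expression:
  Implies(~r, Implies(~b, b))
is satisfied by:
  {r: True, b: True}
  {r: True, b: False}
  {b: True, r: False}


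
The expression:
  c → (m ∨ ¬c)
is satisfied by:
  {m: True, c: False}
  {c: False, m: False}
  {c: True, m: True}


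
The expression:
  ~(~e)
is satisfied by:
  {e: True}


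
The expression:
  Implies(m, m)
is always true.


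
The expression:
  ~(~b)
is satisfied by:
  {b: True}


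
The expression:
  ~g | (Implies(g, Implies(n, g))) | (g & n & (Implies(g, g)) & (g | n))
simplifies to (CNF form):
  True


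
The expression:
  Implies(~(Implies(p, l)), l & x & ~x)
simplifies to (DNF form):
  l | ~p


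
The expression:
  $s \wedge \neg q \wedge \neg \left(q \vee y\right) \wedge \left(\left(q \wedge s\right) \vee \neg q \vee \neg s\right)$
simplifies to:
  $s \wedge \neg q \wedge \neg y$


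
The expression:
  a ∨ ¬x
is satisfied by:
  {a: True, x: False}
  {x: False, a: False}
  {x: True, a: True}


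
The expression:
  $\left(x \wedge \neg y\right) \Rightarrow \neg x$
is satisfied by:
  {y: True, x: False}
  {x: False, y: False}
  {x: True, y: True}


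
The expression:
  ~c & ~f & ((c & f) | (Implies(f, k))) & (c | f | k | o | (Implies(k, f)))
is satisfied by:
  {f: False, c: False}


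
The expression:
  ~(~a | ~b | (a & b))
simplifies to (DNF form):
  False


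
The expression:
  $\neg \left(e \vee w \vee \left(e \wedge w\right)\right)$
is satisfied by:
  {e: False, w: False}


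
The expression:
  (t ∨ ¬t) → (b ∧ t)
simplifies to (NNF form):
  b ∧ t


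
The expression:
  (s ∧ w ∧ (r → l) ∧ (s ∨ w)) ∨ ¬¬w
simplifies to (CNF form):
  w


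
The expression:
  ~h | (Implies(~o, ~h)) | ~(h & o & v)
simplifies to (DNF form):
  True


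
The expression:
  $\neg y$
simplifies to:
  $\neg y$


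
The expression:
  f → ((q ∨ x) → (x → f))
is always true.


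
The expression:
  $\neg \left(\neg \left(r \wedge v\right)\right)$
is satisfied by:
  {r: True, v: True}


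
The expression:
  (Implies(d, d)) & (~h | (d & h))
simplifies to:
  d | ~h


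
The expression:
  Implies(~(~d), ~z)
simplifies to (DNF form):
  ~d | ~z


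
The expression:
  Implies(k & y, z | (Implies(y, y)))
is always true.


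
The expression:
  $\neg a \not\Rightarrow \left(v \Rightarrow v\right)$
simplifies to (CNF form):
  $\text{False}$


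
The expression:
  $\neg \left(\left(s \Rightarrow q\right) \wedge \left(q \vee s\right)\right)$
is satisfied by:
  {q: False}


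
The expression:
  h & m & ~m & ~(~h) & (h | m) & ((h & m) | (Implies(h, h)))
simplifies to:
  False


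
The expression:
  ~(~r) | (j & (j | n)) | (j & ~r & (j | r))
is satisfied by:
  {r: True, j: True}
  {r: True, j: False}
  {j: True, r: False}


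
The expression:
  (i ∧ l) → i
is always true.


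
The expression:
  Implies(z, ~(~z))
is always true.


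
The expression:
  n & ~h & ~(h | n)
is never true.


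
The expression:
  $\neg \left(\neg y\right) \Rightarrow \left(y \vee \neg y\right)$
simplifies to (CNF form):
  $\text{True}$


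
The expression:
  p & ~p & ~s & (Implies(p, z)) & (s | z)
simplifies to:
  False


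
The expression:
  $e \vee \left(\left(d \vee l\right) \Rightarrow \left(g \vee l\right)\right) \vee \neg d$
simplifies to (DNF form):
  $e \vee g \vee l \vee \neg d$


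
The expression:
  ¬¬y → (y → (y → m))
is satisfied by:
  {m: True, y: False}
  {y: False, m: False}
  {y: True, m: True}


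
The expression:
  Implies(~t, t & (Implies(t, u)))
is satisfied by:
  {t: True}


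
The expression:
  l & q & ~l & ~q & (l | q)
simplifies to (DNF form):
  False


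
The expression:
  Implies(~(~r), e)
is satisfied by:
  {e: True, r: False}
  {r: False, e: False}
  {r: True, e: True}


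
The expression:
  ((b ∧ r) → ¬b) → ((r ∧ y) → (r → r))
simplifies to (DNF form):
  True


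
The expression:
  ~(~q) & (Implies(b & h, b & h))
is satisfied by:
  {q: True}


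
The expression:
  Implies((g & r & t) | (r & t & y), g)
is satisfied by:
  {g: True, t: False, y: False, r: False}
  {g: False, t: False, y: False, r: False}
  {r: True, g: True, t: False, y: False}
  {r: True, g: False, t: False, y: False}
  {y: True, g: True, t: False, r: False}
  {y: True, g: False, t: False, r: False}
  {r: True, y: True, g: True, t: False}
  {r: True, y: True, g: False, t: False}
  {t: True, g: True, r: False, y: False}
  {t: True, g: False, r: False, y: False}
  {r: True, t: True, g: True, y: False}
  {r: True, t: True, g: False, y: False}
  {y: True, t: True, g: True, r: False}
  {y: True, t: True, g: False, r: False}
  {y: True, t: True, r: True, g: True}


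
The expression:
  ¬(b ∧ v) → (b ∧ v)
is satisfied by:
  {b: True, v: True}


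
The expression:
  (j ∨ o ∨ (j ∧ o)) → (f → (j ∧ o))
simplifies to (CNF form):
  (j ∨ ¬f ∨ ¬j) ∧ (j ∨ ¬f ∨ ¬o) ∧ (o ∨ ¬f ∨ ¬j) ∧ (o ∨ ¬f ∨ ¬o)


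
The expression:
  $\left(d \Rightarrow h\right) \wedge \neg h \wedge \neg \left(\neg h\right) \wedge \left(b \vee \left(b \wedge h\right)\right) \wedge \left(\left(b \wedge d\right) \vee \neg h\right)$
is never true.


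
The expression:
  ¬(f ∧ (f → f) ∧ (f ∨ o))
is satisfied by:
  {f: False}


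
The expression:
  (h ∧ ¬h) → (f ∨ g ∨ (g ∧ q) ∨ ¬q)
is always true.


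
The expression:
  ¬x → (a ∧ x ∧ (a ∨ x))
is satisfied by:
  {x: True}


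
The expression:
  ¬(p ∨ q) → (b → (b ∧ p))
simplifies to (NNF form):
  p ∨ q ∨ ¬b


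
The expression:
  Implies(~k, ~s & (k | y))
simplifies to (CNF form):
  (k | y) & (k | ~s)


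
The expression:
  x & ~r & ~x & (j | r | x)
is never true.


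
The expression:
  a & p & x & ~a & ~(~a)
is never true.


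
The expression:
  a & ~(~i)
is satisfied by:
  {a: True, i: True}


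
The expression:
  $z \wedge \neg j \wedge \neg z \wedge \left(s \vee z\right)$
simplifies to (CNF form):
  $\text{False}$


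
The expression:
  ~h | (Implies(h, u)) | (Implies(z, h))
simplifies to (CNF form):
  True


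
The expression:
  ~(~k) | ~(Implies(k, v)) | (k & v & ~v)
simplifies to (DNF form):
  k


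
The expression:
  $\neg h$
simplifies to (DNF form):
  $\neg h$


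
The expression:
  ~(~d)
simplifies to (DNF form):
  d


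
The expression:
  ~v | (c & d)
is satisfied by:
  {c: True, d: True, v: False}
  {c: True, d: False, v: False}
  {d: True, c: False, v: False}
  {c: False, d: False, v: False}
  {c: True, v: True, d: True}


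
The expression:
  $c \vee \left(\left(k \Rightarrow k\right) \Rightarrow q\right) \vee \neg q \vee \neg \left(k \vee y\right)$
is always true.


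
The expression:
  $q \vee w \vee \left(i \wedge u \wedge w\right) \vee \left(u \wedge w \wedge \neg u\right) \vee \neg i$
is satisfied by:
  {q: True, w: True, i: False}
  {q: True, w: False, i: False}
  {w: True, q: False, i: False}
  {q: False, w: False, i: False}
  {i: True, q: True, w: True}
  {i: True, q: True, w: False}
  {i: True, w: True, q: False}


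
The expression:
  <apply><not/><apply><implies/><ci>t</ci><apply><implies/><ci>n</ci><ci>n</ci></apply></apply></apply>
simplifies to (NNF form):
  <false/>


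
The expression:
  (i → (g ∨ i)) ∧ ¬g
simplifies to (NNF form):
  ¬g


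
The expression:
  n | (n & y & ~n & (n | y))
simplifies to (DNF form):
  n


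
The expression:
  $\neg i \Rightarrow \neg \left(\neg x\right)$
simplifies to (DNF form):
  $i \vee x$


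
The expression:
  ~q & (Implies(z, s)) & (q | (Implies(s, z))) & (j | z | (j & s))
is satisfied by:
  {s: True, j: True, z: True, q: False}
  {s: True, z: True, q: False, j: False}
  {j: True, q: False, z: False, s: False}


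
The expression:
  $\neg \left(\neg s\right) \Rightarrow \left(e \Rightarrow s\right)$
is always true.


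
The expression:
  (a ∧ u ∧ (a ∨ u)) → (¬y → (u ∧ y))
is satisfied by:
  {y: True, u: False, a: False}
  {u: False, a: False, y: False}
  {y: True, a: True, u: False}
  {a: True, u: False, y: False}
  {y: True, u: True, a: False}
  {u: True, y: False, a: False}
  {y: True, a: True, u: True}


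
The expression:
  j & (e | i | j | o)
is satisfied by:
  {j: True}


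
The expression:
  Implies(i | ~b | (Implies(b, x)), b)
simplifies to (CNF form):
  b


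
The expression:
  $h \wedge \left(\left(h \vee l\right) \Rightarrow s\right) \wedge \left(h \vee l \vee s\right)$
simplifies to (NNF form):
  $h \wedge s$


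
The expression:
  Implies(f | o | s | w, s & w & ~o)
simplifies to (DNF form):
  (s & w & ~o) | (s & ~o & ~s) | (s & w & ~f & ~o) | (s & w & ~o & ~w) | (s & ~f & ~o & ~s) | (s & ~o & ~s & ~w) | (w & ~f & ~o & ~w) | (~f & ~o & ~s & ~w)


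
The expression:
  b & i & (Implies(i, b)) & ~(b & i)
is never true.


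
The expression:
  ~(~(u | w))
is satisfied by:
  {u: True, w: True}
  {u: True, w: False}
  {w: True, u: False}


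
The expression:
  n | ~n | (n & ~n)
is always true.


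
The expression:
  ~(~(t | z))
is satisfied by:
  {t: True, z: True}
  {t: True, z: False}
  {z: True, t: False}


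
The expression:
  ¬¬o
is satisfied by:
  {o: True}


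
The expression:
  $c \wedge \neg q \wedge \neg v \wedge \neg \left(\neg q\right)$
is never true.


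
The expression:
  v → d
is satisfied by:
  {d: True, v: False}
  {v: False, d: False}
  {v: True, d: True}


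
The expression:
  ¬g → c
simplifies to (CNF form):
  c ∨ g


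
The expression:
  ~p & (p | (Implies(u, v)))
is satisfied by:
  {v: True, u: False, p: False}
  {u: False, p: False, v: False}
  {v: True, u: True, p: False}


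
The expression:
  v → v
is always true.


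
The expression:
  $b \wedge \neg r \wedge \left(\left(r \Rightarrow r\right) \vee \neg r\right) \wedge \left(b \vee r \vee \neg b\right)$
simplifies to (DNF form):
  $b \wedge \neg r$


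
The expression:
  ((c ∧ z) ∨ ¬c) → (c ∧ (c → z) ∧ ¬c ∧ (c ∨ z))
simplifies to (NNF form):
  c ∧ ¬z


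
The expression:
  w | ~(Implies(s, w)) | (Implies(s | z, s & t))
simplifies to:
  s | w | ~z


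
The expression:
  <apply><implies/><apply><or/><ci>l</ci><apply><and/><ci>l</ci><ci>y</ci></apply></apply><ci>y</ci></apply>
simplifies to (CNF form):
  <apply><or/><ci>y</ci><apply><not/><ci>l</ci></apply></apply>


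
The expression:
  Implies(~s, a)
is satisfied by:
  {a: True, s: True}
  {a: True, s: False}
  {s: True, a: False}


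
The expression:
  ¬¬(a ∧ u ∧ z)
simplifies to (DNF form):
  a ∧ u ∧ z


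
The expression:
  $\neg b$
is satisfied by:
  {b: False}


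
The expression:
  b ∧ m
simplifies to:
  b ∧ m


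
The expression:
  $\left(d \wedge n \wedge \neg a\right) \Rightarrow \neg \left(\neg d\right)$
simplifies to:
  $\text{True}$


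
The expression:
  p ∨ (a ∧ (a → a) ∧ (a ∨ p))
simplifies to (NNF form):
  a ∨ p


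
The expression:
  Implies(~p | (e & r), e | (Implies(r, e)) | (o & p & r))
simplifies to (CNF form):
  e | p | ~r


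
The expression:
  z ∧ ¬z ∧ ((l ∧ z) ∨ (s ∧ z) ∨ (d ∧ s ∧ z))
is never true.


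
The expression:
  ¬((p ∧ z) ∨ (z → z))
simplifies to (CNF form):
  False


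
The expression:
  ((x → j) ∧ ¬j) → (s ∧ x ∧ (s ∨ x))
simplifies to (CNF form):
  j ∨ x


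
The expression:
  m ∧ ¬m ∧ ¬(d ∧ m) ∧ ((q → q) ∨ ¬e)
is never true.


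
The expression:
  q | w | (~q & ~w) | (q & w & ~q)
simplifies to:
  True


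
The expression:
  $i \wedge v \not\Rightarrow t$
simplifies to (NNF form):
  $i \wedge v \wedge \neg t$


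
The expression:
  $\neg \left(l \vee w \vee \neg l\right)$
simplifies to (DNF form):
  $\text{False}$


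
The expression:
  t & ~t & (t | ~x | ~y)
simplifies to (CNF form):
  False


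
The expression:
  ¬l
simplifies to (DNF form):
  ¬l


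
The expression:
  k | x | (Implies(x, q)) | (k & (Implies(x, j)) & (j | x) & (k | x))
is always true.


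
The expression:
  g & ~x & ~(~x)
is never true.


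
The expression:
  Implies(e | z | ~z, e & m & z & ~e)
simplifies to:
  False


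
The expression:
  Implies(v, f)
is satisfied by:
  {f: True, v: False}
  {v: False, f: False}
  {v: True, f: True}


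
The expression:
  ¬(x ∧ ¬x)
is always true.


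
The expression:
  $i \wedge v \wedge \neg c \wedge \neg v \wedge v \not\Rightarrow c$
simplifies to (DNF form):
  $\text{False}$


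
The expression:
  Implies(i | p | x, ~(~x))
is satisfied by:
  {x: True, i: False, p: False}
  {x: True, p: True, i: False}
  {x: True, i: True, p: False}
  {x: True, p: True, i: True}
  {p: False, i: False, x: False}


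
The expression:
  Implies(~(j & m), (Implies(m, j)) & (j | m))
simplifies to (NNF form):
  j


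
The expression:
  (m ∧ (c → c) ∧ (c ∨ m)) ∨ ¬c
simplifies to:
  m ∨ ¬c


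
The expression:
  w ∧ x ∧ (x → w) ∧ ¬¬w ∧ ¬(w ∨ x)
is never true.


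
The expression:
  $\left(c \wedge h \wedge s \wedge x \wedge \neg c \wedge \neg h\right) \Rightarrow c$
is always true.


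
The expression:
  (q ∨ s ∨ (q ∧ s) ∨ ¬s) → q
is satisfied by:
  {q: True}


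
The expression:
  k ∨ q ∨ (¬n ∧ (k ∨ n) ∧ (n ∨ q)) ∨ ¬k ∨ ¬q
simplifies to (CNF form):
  True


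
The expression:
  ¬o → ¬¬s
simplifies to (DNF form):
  o ∨ s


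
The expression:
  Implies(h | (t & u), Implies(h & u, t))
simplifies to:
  t | ~h | ~u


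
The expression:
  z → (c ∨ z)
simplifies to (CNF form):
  True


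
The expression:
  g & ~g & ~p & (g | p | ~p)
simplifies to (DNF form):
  False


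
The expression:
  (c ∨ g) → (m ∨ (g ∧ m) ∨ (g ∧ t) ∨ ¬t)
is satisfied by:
  {m: True, g: True, c: False, t: False}
  {m: True, g: False, c: False, t: False}
  {g: True, m: False, c: False, t: False}
  {m: False, g: False, c: False, t: False}
  {m: True, t: True, g: True, c: False}
  {m: True, t: True, g: False, c: False}
  {t: True, g: True, m: False, c: False}
  {t: True, m: False, g: False, c: False}
  {m: True, c: True, g: True, t: False}
  {m: True, c: True, g: False, t: False}
  {c: True, g: True, m: False, t: False}
  {c: True, m: False, g: False, t: False}
  {t: True, c: True, m: True, g: True}
  {t: True, c: True, m: True, g: False}
  {t: True, c: True, g: True, m: False}
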